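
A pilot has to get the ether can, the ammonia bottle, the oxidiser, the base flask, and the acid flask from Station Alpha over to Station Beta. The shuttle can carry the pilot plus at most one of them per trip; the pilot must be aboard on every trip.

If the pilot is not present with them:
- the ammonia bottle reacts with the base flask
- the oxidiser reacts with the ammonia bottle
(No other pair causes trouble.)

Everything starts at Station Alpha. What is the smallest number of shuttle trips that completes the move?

Counting alone: the pilot can take at most 1 across per trip to Station Beta, so moving all 5 needs at least 5 loaded trips out, with a return between consecutive ones — at least 9 crossings.
The safety rule pushes this higher. Following every safe sequence of crossings, the most of the 5 that can be at Station Beta as the shuttle arrives there on crossing 9 is 4 — never all 5.
So no plan with fewer than 11 crossings exists, and this one achieves 11:
1. Pilot goes to Station Beta with the ammonia bottle.
2. Pilot goes back to Station Alpha alone.
3. Pilot goes to Station Beta with the ether can.
4. Pilot goes back to Station Alpha alone.
5. Pilot goes to Station Beta with the oxidiser.
6. Pilot goes back to Station Alpha with the ammonia bottle.
7. Pilot goes to Station Beta with the base flask.
8. Pilot goes back to Station Alpha alone.
9. Pilot goes to Station Beta with the acid flask.
10. Pilot goes back to Station Alpha alone.
11. Pilot goes to Station Beta with the ammonia bottle.

11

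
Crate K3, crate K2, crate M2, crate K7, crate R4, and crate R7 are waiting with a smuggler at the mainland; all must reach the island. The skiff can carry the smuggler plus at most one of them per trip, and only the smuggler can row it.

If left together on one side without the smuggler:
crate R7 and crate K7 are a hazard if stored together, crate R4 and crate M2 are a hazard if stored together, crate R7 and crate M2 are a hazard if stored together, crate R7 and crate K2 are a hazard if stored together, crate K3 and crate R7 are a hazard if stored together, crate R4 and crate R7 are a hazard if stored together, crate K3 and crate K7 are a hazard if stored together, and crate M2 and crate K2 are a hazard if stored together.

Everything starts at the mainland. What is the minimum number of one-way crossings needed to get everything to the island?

Whatever the first load, the items left behind include a forbidden pair without the smuggler. No opening move is safe, so no plan exists.

impossible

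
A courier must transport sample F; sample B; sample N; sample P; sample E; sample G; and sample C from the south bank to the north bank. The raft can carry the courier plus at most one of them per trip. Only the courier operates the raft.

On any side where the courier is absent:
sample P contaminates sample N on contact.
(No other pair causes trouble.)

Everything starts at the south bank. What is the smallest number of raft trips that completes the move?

13

Counting alone: the courier can take at most 1 across per trip to the north bank, so moving all 7 needs at least 7 loaded trips out, with a return between consecutive ones — at least 13 crossings.
The plan below uses exactly 13 crossings, so it is optimal:
1. Courier goes to the north bank with sample N.
2. Courier goes back to the south bank alone.
3. Courier goes to the north bank with sample F.
4. Courier goes back to the south bank alone.
5. Courier goes to the north bank with sample B.
6. Courier goes back to the south bank alone.
7. Courier goes to the north bank with sample E.
8. Courier goes back to the south bank alone.
9. Courier goes to the north bank with sample G.
10. Courier goes back to the south bank alone.
11. Courier goes to the north bank with sample C.
12. Courier goes back to the south bank alone.
13. Courier goes to the north bank with sample P.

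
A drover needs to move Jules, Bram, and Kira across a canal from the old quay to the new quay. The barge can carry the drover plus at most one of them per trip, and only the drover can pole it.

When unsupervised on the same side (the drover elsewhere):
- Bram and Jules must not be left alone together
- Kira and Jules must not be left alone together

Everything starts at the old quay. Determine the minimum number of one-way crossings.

7

Counting alone: the drover can take at most 1 across per trip to the new quay, so moving all 3 needs at least 3 loaded trips out, with a return between consecutive ones — at least 5 crossings.
The safety rule pushes this higher. Following every safe sequence of crossings, the most of the 3 that can be at the new quay as the barge arrives there on crossing 5 is 2 — never all 3.
So no plan with fewer than 7 crossings exists, and this one achieves 7:
1. Drover goes to the new quay with Jules.
2. Drover goes back to the old quay alone.
3. Drover goes to the new quay with Bram.
4. Drover goes back to the old quay with Jules.
5. Drover goes to the new quay with Kira.
6. Drover goes back to the old quay alone.
7. Drover goes to the new quay with Jules.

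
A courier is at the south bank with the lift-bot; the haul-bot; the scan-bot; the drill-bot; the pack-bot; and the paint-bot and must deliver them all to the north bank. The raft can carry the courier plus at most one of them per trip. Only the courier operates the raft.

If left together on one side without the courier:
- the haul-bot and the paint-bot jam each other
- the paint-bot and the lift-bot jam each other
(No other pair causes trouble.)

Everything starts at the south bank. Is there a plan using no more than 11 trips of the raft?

Counting alone: the courier can take at most 1 across per trip to the north bank, so moving all 6 needs at least 6 loaded trips out, with a return between consecutive ones — at least 11 crossings.
The safety rule pushes this higher. Following every safe sequence of crossings, the most of the 6 that can be at the north bank as the raft arrives there on crossing 11 is 5 — never all 6.
So the move cannot be finished within 11 crossings. (The shortest complete plan takes 13:)
1. Courier goes to the north bank with the paint-bot.
2. Courier goes back to the south bank alone.
3. Courier goes to the north bank with the lift-bot.
4. Courier goes back to the south bank with the paint-bot.
5. Courier goes to the north bank with the haul-bot.
6. Courier goes back to the south bank alone.
7. Courier goes to the north bank with the scan-bot.
8. Courier goes back to the south bank alone.
9. Courier goes to the north bank with the drill-bot.
10. Courier goes back to the south bank alone.
11. Courier goes to the north bank with the pack-bot.
12. Courier goes back to the south bank alone.
13. Courier goes to the north bank with the paint-bot.

No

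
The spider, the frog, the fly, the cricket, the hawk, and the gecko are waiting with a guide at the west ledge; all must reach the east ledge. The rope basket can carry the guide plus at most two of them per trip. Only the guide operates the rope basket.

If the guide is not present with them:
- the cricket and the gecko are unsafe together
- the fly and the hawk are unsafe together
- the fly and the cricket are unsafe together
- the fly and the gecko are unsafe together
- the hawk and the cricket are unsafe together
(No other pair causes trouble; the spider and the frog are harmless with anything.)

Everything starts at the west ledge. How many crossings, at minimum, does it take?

9

Counting alone: the guide can take at most 2 across per trip to the east ledge, so moving all 6 needs at least 3 loaded trips out, with a return between consecutive ones — at least 5 crossings.
The safety rule pushes this higher. Following every safe sequence of crossings, the most of the 6 that can be at the east ledge as the rope basket arrives there on crossings 5, 7 is 4, 5 respectively — never all 6.
So no plan with fewer than 9 crossings exists, and this one achieves 9:
1. Guide goes to the east ledge with the cricket and the fly.
2. Guide goes back to the west ledge with the fly.
3. Guide goes to the east ledge with the fly and the spider.
4. Guide goes back to the west ledge with the fly.
5. Guide goes to the east ledge with the fly and the frog.
6. Guide goes back to the west ledge with the fly.
7. Guide goes to the east ledge with the gecko and the hawk.
8. Guide goes back to the west ledge with the cricket.
9. Guide goes to the east ledge with the cricket and the fly.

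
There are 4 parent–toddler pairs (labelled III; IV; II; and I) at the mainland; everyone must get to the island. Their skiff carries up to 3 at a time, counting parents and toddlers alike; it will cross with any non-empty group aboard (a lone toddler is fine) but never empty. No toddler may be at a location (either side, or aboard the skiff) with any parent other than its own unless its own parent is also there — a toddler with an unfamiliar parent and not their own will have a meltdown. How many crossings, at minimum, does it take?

Counting alone: each trip to the island takes at most 3 across and each return brings at least 1 back, so after t trips out (and t−1 returns) at most 3t − (t−1) of the 8 are across; that first reaches 8 at t = 4, so at least 7 crossings are needed.
The safety rule pushes this higher. Following every safe sequence of crossings, the most of the 8 that can be at the island as the skiff arrives there on crossing 7 is 7 — never all 8.
So no plan with fewer than 9 crossings exists, and this one achieves 9:
1. parent III and toddler III cross → the island.
2. parent III crosses ← the mainland.
3. parent III, parent IV, and toddler IV cross → the island.
4. parent III and toddler III cross ← the mainland.
5. parent I, parent II, and parent III cross → the island.
6. toddler IV crosses ← the mainland.
7. toddler III and toddler IV cross → the island.
8. toddler III crosses ← the mainland.
9. toddler I, toddler II, and toddler III cross → the island.

9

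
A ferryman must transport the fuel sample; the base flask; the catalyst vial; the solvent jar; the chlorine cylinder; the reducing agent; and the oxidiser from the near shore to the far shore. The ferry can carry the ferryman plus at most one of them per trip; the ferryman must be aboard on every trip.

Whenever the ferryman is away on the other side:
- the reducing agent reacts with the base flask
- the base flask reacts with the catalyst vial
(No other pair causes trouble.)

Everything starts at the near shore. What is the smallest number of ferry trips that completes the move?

15

Counting alone: the ferryman can take at most 1 across per trip to the far shore, so moving all 7 needs at least 7 loaded trips out, with a return between consecutive ones — at least 13 crossings.
The safety rule pushes this higher. Following every safe sequence of crossings, the most of the 7 that can be at the far shore as the ferry arrives there on crossing 13 is 6 — never all 7.
So no plan with fewer than 15 crossings exists, and this one achieves 15:
1. Ferryman goes to the far shore with the base flask.  [the near shore: the catalyst vial, the chlorine cylinder, the fuel sample, the oxidiser, the reducing agent, the solvent jar | the far shore: the base flask]
2. Ferryman goes back to the near shore alone.  [the near shore: the catalyst vial, the chlorine cylinder, the fuel sample, the oxidiser, the reducing agent, the solvent jar | the far shore: the base flask]
3. Ferryman goes to the far shore with the fuel sample.  [the near shore: the catalyst vial, the chlorine cylinder, the oxidiser, the reducing agent, the solvent jar | the far shore: the base flask, the fuel sample]
4. Ferryman goes back to the near shore alone.  [the near shore: the catalyst vial, the chlorine cylinder, the oxidiser, the reducing agent, the solvent jar | the far shore: the base flask, the fuel sample]
5. Ferryman goes to the far shore with the catalyst vial.  [the near shore: the chlorine cylinder, the oxidiser, the reducing agent, the solvent jar | the far shore: the base flask, the catalyst vial, the fuel sample]
6. Ferryman goes back to the near shore with the base flask.  [the near shore: the base flask, the chlorine cylinder, the oxidiser, the reducing agent, the solvent jar | the far shore: the catalyst vial, the fuel sample]
7. Ferryman goes to the far shore with the reducing agent.  [the near shore: the base flask, the chlorine cylinder, the oxidiser, the solvent jar | the far shore: the catalyst vial, the fuel sample, the reducing agent]
8. Ferryman goes back to the near shore alone.  [the near shore: the base flask, the chlorine cylinder, the oxidiser, the solvent jar | the far shore: the catalyst vial, the fuel sample, the reducing agent]
9. Ferryman goes to the far shore with the solvent jar.  [the near shore: the base flask, the chlorine cylinder, the oxidiser | the far shore: the catalyst vial, the fuel sample, the reducing agent, the solvent jar]
10. Ferryman goes back to the near shore alone.  [the near shore: the base flask, the chlorine cylinder, the oxidiser | the far shore: the catalyst vial, the fuel sample, the reducing agent, the solvent jar]
11. Ferryman goes to the far shore with the chlorine cylinder.  [the near shore: the base flask, the oxidiser | the far shore: the catalyst vial, the chlorine cylinder, the fuel sample, the reducing agent, the solvent jar]
12. Ferryman goes back to the near shore alone.  [the near shore: the base flask, the oxidiser | the far shore: the catalyst vial, the chlorine cylinder, the fuel sample, the reducing agent, the solvent jar]
13. Ferryman goes to the far shore with the oxidiser.  [the near shore: the base flask | the far shore: the catalyst vial, the chlorine cylinder, the fuel sample, the oxidiser, the reducing agent, the solvent jar]
14. Ferryman goes back to the near shore alone.  [the near shore: the base flask | the far shore: the catalyst vial, the chlorine cylinder, the fuel sample, the oxidiser, the reducing agent, the solvent jar]
15. Ferryman goes to the far shore with the base flask.  [the near shore: — | the far shore: the base flask, the catalyst vial, the chlorine cylinder, the fuel sample, the oxidiser, the reducing agent, the solvent jar]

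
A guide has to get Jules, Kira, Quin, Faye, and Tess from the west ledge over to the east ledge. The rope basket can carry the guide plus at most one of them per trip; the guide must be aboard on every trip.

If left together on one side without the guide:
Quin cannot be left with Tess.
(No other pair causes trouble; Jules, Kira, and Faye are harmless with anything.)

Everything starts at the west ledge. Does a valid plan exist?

1. Guide goes to the east ledge with Quin.
2. Guide goes back to the west ledge alone.
3. Guide goes to the east ledge with Jules.
4. Guide goes back to the west ledge alone.
5. Guide goes to the east ledge with Kira.
6. Guide goes back to the west ledge alone.
7. Guide goes to the east ledge with Faye.
8. Guide goes back to the west ledge alone.
9. Guide goes to the east ledge with Tess.

Yes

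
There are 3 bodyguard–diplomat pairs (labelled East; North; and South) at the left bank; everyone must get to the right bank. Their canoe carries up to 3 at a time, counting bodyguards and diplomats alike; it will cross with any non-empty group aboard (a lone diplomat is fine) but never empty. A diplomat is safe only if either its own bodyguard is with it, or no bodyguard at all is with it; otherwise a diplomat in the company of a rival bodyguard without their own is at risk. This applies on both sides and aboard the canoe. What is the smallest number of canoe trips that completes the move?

Counting alone: each trip to the right bank takes at most 3 across and each return brings at least 1 back, so after t trips out (and t−1 returns) at most 3t − (t−1) of the 6 are across; that first reaches 6 at t = 3, so at least 5 crossings are needed.
The plan below uses exactly 5 crossings, so it is optimal:
1. bodyguard East and diplomat East cross → the right bank.
2. bodyguard East crosses ← the left bank.
3. bodyguard East, bodyguard North, and bodyguard South cross → the right bank.
4. diplomat East crosses ← the left bank.
5. diplomat East, diplomat North, and diplomat South cross → the right bank.

5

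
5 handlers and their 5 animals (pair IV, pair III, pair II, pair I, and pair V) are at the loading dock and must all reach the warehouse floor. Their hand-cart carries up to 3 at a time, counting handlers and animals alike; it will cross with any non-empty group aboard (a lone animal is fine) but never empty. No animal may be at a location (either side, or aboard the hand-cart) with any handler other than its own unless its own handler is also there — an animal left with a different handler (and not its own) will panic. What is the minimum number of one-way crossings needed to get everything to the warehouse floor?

11

Counting alone: each trip to the warehouse floor takes at most 3 across and each return brings at least 1 back, so after t trips out (and t−1 returns) at most 3t − (t−1) of the 10 are across; that first reaches 10 at t = 5, so at least 9 crossings are needed.
The safety rule pushes this higher. Following every safe sequence of crossings, the most of the 10 that can be at the warehouse floor as the hand-cart arrives there on crossing 9 is 9 — never all 10.
So no plan with fewer than 11 crossings exists, and this one achieves 11:
1. animal IV and handler IV cross → the warehouse floor.
2. handler IV crosses ← the loading dock.
3. animal I, animal II, and animal III cross → the warehouse floor.
4. animal IV crosses ← the loading dock.
5. handler I, handler II, and handler III cross → the warehouse floor.
6. animal III and handler III cross ← the loading dock.
7. handler III, handler IV, and handler V cross → the warehouse floor.
8. animal II crosses ← the loading dock.
9. animal III and animal IV cross → the warehouse floor.
10. animal IV crosses ← the loading dock.
11. animal II, animal IV, and animal V cross → the warehouse floor.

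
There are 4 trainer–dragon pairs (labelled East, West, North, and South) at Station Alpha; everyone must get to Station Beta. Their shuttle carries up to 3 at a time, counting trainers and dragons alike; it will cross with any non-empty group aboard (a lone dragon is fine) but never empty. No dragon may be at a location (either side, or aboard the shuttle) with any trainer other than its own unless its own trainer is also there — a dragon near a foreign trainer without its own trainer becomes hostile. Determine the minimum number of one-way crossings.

Counting alone: each trip to Station Beta takes at most 3 across and each return brings at least 1 back, so after t trips out (and t−1 returns) at most 3t − (t−1) of the 8 are across; that first reaches 8 at t = 4, so at least 7 crossings are needed.
The safety rule pushes this higher. Following every safe sequence of crossings, the most of the 8 that can be at Station Beta as the shuttle arrives there on crossing 7 is 7 — never all 8.
So no plan with fewer than 9 crossings exists, and this one achieves 9:
1. dragon East and trainer East cross → Station Beta.
2. trainer East crosses ← Station Alpha.
3. dragon West, trainer East, and trainer West cross → Station Beta.
4. dragon East and trainer East cross ← Station Alpha.
5. trainer East, trainer North, and trainer South cross → Station Beta.
6. dragon West crosses ← Station Alpha.
7. dragon East and dragon West cross → Station Beta.
8. dragon East crosses ← Station Alpha.
9. dragon East, dragon North, and dragon South cross → Station Beta.

9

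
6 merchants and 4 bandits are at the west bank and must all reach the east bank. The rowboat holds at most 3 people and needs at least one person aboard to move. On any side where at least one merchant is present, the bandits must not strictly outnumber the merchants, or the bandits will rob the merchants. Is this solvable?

1. 2 bandits → the east bank.  (the west bank: 6M 2B; the east bank: 0M 2B)
2. 1 bandit ← the west bank.  (the west bank: 6M 3B; the east bank: 0M 1B)
3. 3 bandits → the east bank.  (the west bank: 6M 0B; the east bank: 0M 4B)
4. 1 bandit ← the west bank.  (the west bank: 6M 1B; the east bank: 0M 3B)
5. 3 merchants → the east bank.  (the west bank: 3M 1B; the east bank: 3M 3B)
6. 1 bandit ← the west bank.  (the west bank: 3M 2B; the east bank: 3M 2B)
7. 1 merchant and 2 bandits → the east bank.  (the west bank: 2M 0B; the east bank: 4M 4B)
8. 1 bandit ← the west bank.  (the west bank: 2M 1B; the east bank: 4M 3B)
9. 2 merchants and 1 bandit → the east bank.  (the west bank: 0M 0B; the east bank: 6M 4B)

Yes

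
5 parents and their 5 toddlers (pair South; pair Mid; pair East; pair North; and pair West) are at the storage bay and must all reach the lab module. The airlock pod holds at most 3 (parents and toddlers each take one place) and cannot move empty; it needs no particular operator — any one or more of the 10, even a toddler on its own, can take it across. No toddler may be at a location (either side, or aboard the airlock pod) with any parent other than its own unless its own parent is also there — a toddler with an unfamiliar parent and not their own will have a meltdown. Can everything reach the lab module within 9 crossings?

Counting alone: each trip to the lab module takes at most 3 across and each return brings at least 1 back, so after t trips out (and t−1 returns) at most 3t − (t−1) of the 10 are across; that first reaches 10 at t = 5, so at least 9 crossings are needed.
The safety rule pushes this higher. Following every safe sequence of crossings, the most of the 10 that can be at the lab module as the airlock pod arrives there on crossing 9 is 9 — never all 10.
So the move cannot be finished within 9 crossings. (The shortest complete plan takes 11:)
1. parent South and toddler South cross → the lab module.
2. parent South crosses ← the storage bay.
3. toddler East, toddler Mid, and toddler North cross → the lab module.
4. toddler South crosses ← the storage bay.
5. parent East, parent Mid, and parent North cross → the lab module.
6. parent Mid and toddler Mid cross ← the storage bay.
7. parent Mid, parent South, and parent West cross → the lab module.
8. toddler East crosses ← the storage bay.
9. toddler Mid and toddler South cross → the lab module.
10. toddler South crosses ← the storage bay.
11. toddler East, toddler South, and toddler West cross → the lab module.

No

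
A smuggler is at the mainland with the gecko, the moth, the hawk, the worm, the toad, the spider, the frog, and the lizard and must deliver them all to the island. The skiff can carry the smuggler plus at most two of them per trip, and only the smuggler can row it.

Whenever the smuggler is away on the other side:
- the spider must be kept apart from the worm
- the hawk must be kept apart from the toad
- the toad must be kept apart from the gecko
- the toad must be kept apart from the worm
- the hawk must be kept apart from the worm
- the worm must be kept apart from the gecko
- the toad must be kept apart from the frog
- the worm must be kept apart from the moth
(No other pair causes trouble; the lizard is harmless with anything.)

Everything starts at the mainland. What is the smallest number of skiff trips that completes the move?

Counting alone: the smuggler can take at most 2 across per trip to the island, so moving all 8 needs at least 4 loaded trips out, with a return between consecutive ones — at least 7 crossings.
The safety rule pushes this higher. Following every safe sequence of crossings, the most of the 8 that can be at the island as the skiff arrives there on crossings 7, 9, 11 is 5, 6, 7 respectively — never all 8.
So no plan with fewer than 13 crossings exists, and this one achieves 13:
1. Smuggler goes to the island with the toad and the worm.  [the mainland: the frog, the gecko, the hawk, the lizard, the moth, the spider | the island: the toad, the worm]
2. Smuggler goes back to the mainland with the worm.  [the mainland: the frog, the gecko, the hawk, the lizard, the moth, the spider, the worm | the island: the toad]
3. Smuggler goes to the island with the moth and the worm.  [the mainland: the frog, the gecko, the hawk, the lizard, the spider | the island: the moth, the toad, the worm]
4. Smuggler goes back to the mainland with the worm.  [the mainland: the frog, the gecko, the hawk, the lizard, the spider, the worm | the island: the moth, the toad]
5. Smuggler goes to the island with the spider and the worm.  [the mainland: the frog, the gecko, the hawk, the lizard | the island: the moth, the spider, the toad, the worm]
6. Smuggler goes back to the mainland with the worm.  [the mainland: the frog, the gecko, the hawk, the lizard, the worm | the island: the moth, the spider, the toad]
7. Smuggler goes to the island with the gecko and the hawk.  [the mainland: the frog, the lizard, the worm | the island: the gecko, the hawk, the moth, the spider, the toad]
8. Smuggler goes back to the mainland with the toad.  [the mainland: the frog, the lizard, the toad, the worm | the island: the gecko, the hawk, the moth, the spider]
9. Smuggler goes to the island with the frog and the worm.  [the mainland: the lizard, the toad | the island: the frog, the gecko, the hawk, the moth, the spider, the worm]
10. Smuggler goes back to the mainland with the worm.  [the mainland: the lizard, the toad, the worm | the island: the frog, the gecko, the hawk, the moth, the spider]
11. Smuggler goes to the island with the lizard and the worm.  [the mainland: the toad | the island: the frog, the gecko, the hawk, the lizard, the moth, the spider, the worm]
12. Smuggler goes back to the mainland with the worm.  [the mainland: the toad, the worm | the island: the frog, the gecko, the hawk, the lizard, the moth, the spider]
13. Smuggler goes to the island with the toad and the worm.  [the mainland: — | the island: the frog, the gecko, the hawk, the lizard, the moth, the spider, the toad, the worm]

13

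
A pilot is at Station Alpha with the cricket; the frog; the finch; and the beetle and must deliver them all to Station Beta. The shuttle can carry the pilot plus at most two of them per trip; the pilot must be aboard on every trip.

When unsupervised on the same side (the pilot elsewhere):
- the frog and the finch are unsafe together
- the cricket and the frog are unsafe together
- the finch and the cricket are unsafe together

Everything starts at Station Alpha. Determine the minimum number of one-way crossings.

5

Counting alone: the pilot can take at most 2 across per trip to Station Beta, so moving all 4 needs at least 2 loaded trips out, with a return between consecutive ones — at least 3 crossings.
The safety rule pushes this higher. Following every safe sequence of crossings, the most of the 4 that can be at Station Beta as the shuttle arrives there on crossing 3 is 3 — never all 4.
So no plan with fewer than 5 crossings exists, and this one achieves 5:
1. Pilot goes to Station Beta with the cricket and the frog.  [Station Alpha: the beetle, the finch | Station Beta: the cricket, the frog]
2. Pilot goes back to Station Alpha with the cricket.  [Station Alpha: the beetle, the cricket, the finch | Station Beta: the frog]
3. Pilot goes to Station Beta with the beetle and the cricket.  [Station Alpha: the finch | Station Beta: the beetle, the cricket, the frog]
4. Pilot goes back to Station Alpha with the cricket.  [Station Alpha: the cricket, the finch | Station Beta: the beetle, the frog]
5. Pilot goes to Station Beta with the cricket and the finch.  [Station Alpha: — | Station Beta: the beetle, the cricket, the finch, the frog]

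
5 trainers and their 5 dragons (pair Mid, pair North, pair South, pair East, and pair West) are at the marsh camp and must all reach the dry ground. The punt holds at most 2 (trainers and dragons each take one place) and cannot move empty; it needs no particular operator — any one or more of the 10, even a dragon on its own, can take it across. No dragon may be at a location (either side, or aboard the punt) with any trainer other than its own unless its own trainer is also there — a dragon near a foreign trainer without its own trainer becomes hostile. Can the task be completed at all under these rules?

No

Following every safe sequence of crossings from the start, the most of the 10 that can be at the dry ground as the punt arrives there on crossings 1, 3, 5, 7 is 2, 3, 4, 5 respectively; the best ever achieved is 5 of 10.
From crossing 9 on, no configuration arises that was not already reachable earlier: only 82 distinct safe configurations (who is on which side, and where the punt is) can ever be reached, none of them has everyone across, and every continuation just revisits them. So no valid plan exists.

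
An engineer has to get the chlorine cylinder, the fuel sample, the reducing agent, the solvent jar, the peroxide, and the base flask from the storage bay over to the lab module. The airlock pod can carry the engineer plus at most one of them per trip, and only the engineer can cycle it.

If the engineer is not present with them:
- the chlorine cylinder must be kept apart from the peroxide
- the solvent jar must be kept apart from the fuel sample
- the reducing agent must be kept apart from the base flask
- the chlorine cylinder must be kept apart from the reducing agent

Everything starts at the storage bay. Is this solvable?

No

Whatever the first load, the items left behind include a forbidden pair without the engineer. No opening move is safe, so no plan exists.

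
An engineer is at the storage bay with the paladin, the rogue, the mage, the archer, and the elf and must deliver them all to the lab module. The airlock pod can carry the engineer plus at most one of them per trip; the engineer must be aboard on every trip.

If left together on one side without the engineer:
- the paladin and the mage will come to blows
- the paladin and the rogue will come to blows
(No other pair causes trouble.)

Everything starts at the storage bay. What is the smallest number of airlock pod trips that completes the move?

11

Counting alone: the engineer can take at most 1 across per trip to the lab module, so moving all 5 needs at least 5 loaded trips out, with a return between consecutive ones — at least 9 crossings.
The safety rule pushes this higher. Following every safe sequence of crossings, the most of the 5 that can be at the lab module as the airlock pod arrives there on crossing 9 is 4 — never all 5.
So no plan with fewer than 11 crossings exists, and this one achieves 11:
1. Engineer goes to the lab module with the paladin.
2. Engineer goes back to the storage bay alone.
3. Engineer goes to the lab module with the rogue.
4. Engineer goes back to the storage bay with the paladin.
5. Engineer goes to the lab module with the mage.
6. Engineer goes back to the storage bay alone.
7. Engineer goes to the lab module with the archer.
8. Engineer goes back to the storage bay alone.
9. Engineer goes to the lab module with the elf.
10. Engineer goes back to the storage bay alone.
11. Engineer goes to the lab module with the paladin.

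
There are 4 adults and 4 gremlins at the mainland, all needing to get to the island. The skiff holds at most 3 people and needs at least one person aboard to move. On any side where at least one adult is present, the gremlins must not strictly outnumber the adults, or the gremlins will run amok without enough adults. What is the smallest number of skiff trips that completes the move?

Counting alone: each trip to the island takes at most 3 across and each return brings at least 1 back, so after t trips out (and t−1 returns) at most 3t − (t−1) of the 8 are across; that first reaches 8 at t = 4, so at least 7 crossings are needed.
The safety rule pushes this higher. Following every safe sequence of crossings, the most of the 8 that can be at the island as the skiff arrives there on crossing 7 is 7 — never all 8.
So no plan with fewer than 9 crossings exists, and this one achieves 9:
1. 2 gremlins → the island.  (the mainland: 4A 2G; the island: 0A 2G)
2. 1 gremlin ← the mainland.  (the mainland: 4A 3G; the island: 0A 1G)
3. 3 gremlins → the island.  (the mainland: 4A 0G; the island: 0A 4G)
4. 1 gremlin ← the mainland.  (the mainland: 4A 1G; the island: 0A 3G)
5. 3 adults → the island.  (the mainland: 1A 1G; the island: 3A 3G)
6. 1 adult and 1 gremlin ← the mainland.  (the mainland: 2A 2G; the island: 2A 2G)
7. 2 adults → the island.  (the mainland: 0A 2G; the island: 4A 2G)
8. 1 gremlin ← the mainland.  (the mainland: 0A 3G; the island: 4A 1G)
9. 3 gremlins → the island.  (the mainland: 0A 0G; the island: 4A 4G)

9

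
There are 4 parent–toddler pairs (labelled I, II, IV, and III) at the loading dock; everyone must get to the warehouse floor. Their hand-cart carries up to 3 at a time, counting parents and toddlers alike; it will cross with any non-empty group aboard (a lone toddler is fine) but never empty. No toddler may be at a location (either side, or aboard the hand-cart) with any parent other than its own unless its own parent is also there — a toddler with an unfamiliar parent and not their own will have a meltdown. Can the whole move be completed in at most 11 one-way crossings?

Yes — this plan uses 9 crossings (≤ 11):
1. parent I and toddler I cross → the warehouse floor.
2. parent I crosses ← the loading dock.
3. parent I, parent II, and toddler II cross → the warehouse floor.
4. parent I and toddler I cross ← the loading dock.
5. parent I, parent III, and parent IV cross → the warehouse floor.
6. toddler II crosses ← the loading dock.
7. toddler I and toddler II cross → the warehouse floor.
8. toddler I crosses ← the loading dock.
9. toddler I, toddler III, and toddler IV cross → the warehouse floor.

Yes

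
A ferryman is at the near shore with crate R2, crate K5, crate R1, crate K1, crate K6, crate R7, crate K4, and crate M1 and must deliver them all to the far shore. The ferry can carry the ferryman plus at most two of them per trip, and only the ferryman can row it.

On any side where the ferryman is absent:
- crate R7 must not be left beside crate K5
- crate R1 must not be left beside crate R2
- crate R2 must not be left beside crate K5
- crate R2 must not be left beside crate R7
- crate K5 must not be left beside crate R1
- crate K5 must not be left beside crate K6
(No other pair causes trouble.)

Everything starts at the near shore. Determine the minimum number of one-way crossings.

Counting alone: the ferryman can take at most 2 across per trip to the far shore, so moving all 8 needs at least 4 loaded trips out, with a return between consecutive ones — at least 7 crossings.
The safety rule pushes this higher. Following every safe sequence of crossings, the most of the 8 that can be at the far shore as the ferry arrives there on crossings 7, 9, 11 is 5, 6, 7 respectively — never all 8.
So no plan with fewer than 13 crossings exists, and this one achieves 13:
1. Ferryman goes to the far shore with crate K5 and crate R2.
2. Ferryman goes back to the near shore with crate R2.
3. Ferryman goes to the far shore with crate K1 and crate R2.
4. Ferryman goes back to the near shore with crate R2.
5. Ferryman goes to the far shore with crate K6 and crate R2.
6. Ferryman goes back to the near shore with crate K5.
7. Ferryman goes to the far shore with crate K4 and crate K5.
8. Ferryman goes back to the near shore with crate K5.
9. Ferryman goes to the far shore with crate K5 and crate M1.
10. Ferryman goes back to the near shore with crate K5.
11. Ferryman goes to the far shore with crate R1 and crate R7.
12. Ferryman goes back to the near shore with crate R2.
13. Ferryman goes to the far shore with crate K5 and crate R2.

13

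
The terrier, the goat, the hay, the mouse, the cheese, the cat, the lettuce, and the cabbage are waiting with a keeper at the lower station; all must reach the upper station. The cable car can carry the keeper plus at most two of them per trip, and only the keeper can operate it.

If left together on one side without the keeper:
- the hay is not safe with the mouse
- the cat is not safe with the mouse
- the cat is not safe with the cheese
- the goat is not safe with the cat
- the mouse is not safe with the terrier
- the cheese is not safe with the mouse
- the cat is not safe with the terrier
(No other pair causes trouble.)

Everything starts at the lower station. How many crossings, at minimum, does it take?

Counting alone: the keeper can take at most 2 across per trip to the upper station, so moving all 8 needs at least 4 loaded trips out, with a return between consecutive ones — at least 7 crossings.
The safety rule pushes this higher. Following every safe sequence of crossings, the most of the 8 that can be at the upper station as the cable car arrives there on crossings 7, 9, 11 is 5, 6, 7 respectively — never all 8.
So no plan with fewer than 13 crossings exists, and this one achieves 13:
1. Keeper goes to the upper station with the cat and the mouse.  [the lower station: the cabbage, the cheese, the goat, the hay, the lettuce, the terrier | the upper station: the cat, the mouse]
2. Keeper goes back to the lower station with the mouse.  [the lower station: the cabbage, the cheese, the goat, the hay, the lettuce, the mouse, the terrier | the upper station: the cat]
3. Keeper goes to the upper station with the goat and the mouse.  [the lower station: the cabbage, the cheese, the hay, the lettuce, the terrier | the upper station: the cat, the goat, the mouse]
4. Keeper goes back to the lower station with the cat.  [the lower station: the cabbage, the cat, the cheese, the hay, the lettuce, the terrier | the upper station: the goat, the mouse]
5. Keeper goes to the upper station with the cheese and the terrier.  [the lower station: the cabbage, the cat, the hay, the lettuce | the upper station: the cheese, the goat, the mouse, the terrier]
6. Keeper goes back to the lower station with the mouse.  [the lower station: the cabbage, the cat, the hay, the lettuce, the mouse | the upper station: the cheese, the goat, the terrier]
7. Keeper goes to the upper station with the hay and the mouse.  [the lower station: the cabbage, the cat, the lettuce | the upper station: the cheese, the goat, the hay, the mouse, the terrier]
8. Keeper goes back to the lower station with the mouse.  [the lower station: the cabbage, the cat, the lettuce, the mouse | the upper station: the cheese, the goat, the hay, the terrier]
9. Keeper goes to the upper station with the lettuce and the mouse.  [the lower station: the cabbage, the cat | the upper station: the cheese, the goat, the hay, the lettuce, the mouse, the terrier]
10. Keeper goes back to the lower station with the mouse.  [the lower station: the cabbage, the cat, the mouse | the upper station: the cheese, the goat, the hay, the lettuce, the terrier]
11. Keeper goes to the upper station with the cabbage and the mouse.  [the lower station: the cat | the upper station: the cabbage, the cheese, the goat, the hay, the lettuce, the mouse, the terrier]
12. Keeper goes back to the lower station with the mouse.  [the lower station: the cat, the mouse | the upper station: the cabbage, the cheese, the goat, the hay, the lettuce, the terrier]
13. Keeper goes to the upper station with the cat and the mouse.  [the lower station: — | the upper station: the cabbage, the cat, the cheese, the goat, the hay, the lettuce, the mouse, the terrier]

13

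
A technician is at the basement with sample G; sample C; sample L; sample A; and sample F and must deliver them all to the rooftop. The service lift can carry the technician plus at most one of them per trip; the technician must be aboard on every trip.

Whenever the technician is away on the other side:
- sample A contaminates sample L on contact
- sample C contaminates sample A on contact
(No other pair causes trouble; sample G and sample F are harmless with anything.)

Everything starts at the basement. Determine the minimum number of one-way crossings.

Counting alone: the technician can take at most 1 across per trip to the rooftop, so moving all 5 needs at least 5 loaded trips out, with a return between consecutive ones — at least 9 crossings.
The safety rule pushes this higher. Following every safe sequence of crossings, the most of the 5 that can be at the rooftop as the service lift arrives there on crossing 9 is 4 — never all 5.
So no plan with fewer than 11 crossings exists, and this one achieves 11:
1. Technician goes to the rooftop with sample A.  [the basement: sample C, sample F, sample G, sample L | the rooftop: sample A]
2. Technician goes back to the basement alone.  [the basement: sample C, sample F, sample G, sample L | the rooftop: sample A]
3. Technician goes to the rooftop with sample G.  [the basement: sample C, sample F, sample L | the rooftop: sample A, sample G]
4. Technician goes back to the basement alone.  [the basement: sample C, sample F, sample L | the rooftop: sample A, sample G]
5. Technician goes to the rooftop with sample C.  [the basement: sample F, sample L | the rooftop: sample A, sample C, sample G]
6. Technician goes back to the basement with sample A.  [the basement: sample A, sample F, sample L | the rooftop: sample C, sample G]
7. Technician goes to the rooftop with sample L.  [the basement: sample A, sample F | the rooftop: sample C, sample G, sample L]
8. Technician goes back to the basement alone.  [the basement: sample A, sample F | the rooftop: sample C, sample G, sample L]
9. Technician goes to the rooftop with sample F.  [the basement: sample A | the rooftop: sample C, sample F, sample G, sample L]
10. Technician goes back to the basement alone.  [the basement: sample A | the rooftop: sample C, sample F, sample G, sample L]
11. Technician goes to the rooftop with sample A.  [the basement: — | the rooftop: sample A, sample C, sample F, sample G, sample L]

11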